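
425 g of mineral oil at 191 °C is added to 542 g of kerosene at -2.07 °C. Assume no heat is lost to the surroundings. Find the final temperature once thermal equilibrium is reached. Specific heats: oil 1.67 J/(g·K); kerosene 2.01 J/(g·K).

Heat gained plus heat lost sum to zero:
425*1.67*(T − 191) + 542*2.01*(T − (-2.07)) = 0
709.75(T − 191) + 1089.4(T − (-2.07)) = 0
(709.75 + 1089.4) T = 709.75*191 + 1089.4*(-2.07)
T = 133307/1799.2 ≈ 74.09 °C

T_f ≈ 74.1 °C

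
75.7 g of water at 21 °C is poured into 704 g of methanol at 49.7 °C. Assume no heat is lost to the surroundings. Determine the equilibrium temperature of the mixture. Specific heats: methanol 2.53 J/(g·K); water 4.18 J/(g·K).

T_f ≈ 45.4 °C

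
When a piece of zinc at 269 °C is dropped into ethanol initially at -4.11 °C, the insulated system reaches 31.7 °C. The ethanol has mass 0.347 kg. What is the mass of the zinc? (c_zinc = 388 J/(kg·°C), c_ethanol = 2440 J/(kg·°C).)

|Q_zinc| = |Q_ethanol|:
m×388×(269 − 31.7) = 0.347×2440×(31.7 − (-4.11))
92072 m = 30320  ⇒  m ≈ 0.3293 kg

m ≈ 0.329 kg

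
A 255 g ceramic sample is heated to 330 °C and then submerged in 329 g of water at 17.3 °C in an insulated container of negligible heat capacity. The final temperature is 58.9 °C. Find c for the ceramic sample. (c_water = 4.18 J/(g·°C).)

Net heat exchanged in the isolated system is zero:
255×c×(58.9 − 330) + 329×4.18×(58.9 − 17.3) = 0
-69130 c = -57209
c = -57209/-69130 ≈ 0.8276 J/(g·°C)

c ≈ 0.828 J/(g·°C)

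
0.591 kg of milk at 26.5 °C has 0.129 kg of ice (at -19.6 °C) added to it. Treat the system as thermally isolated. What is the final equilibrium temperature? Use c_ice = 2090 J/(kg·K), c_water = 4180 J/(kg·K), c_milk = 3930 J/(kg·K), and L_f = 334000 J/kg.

Energy balance with sensible and latent terms:
ice -19.6→0 °C: 0.129×2090×19.6 = 5284.4
  latent heat to melt: 0.129×334000 = 43086
  meltwater 0→T: 0.129×4180×T = 539.22 T
  milk cools: 0.591×3930×(T − 26.5) = 2322.6(T − 26.5)
2861.8 T = 61550 − 48370 = 13179
T ≈ 4.61 °C — above 0 °C, consistent with complete melting.

T_f ≈ 4.6 °C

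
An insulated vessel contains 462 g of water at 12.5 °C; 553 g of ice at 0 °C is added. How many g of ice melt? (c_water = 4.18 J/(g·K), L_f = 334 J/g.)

m_melted ≈ 72.3 g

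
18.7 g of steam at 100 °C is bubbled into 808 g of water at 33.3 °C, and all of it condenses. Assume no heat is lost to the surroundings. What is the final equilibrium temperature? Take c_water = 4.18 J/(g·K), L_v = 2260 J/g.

T_f ≈ 47.0 °C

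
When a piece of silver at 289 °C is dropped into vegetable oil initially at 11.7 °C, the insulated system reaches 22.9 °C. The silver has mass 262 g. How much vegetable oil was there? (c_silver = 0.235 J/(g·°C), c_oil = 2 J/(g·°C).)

Heat lost by the silver = heat gained by the oil:
262·0.235·(289 − 22.9) = m·2·(22.9 − 11.7)
22.4 m = 16384  ⇒  m ≈ 731.4 g

m ≈ 731 g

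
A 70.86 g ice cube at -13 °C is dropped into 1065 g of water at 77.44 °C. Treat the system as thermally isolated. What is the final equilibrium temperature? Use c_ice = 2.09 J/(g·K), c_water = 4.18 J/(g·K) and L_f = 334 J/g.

T_f ≈ 67.2 °C

Net heat exchanged in the isolated system is zero:
warm ice to 0 °C: 70.86·2.09·(0 − (-13)) = 1925.3; melt ice: 70.86·334 = 23667; warm the meltwater: 296.19 T; water cools: 1065·4.18·(T − 77.44) = 4451.7(T − 77.44)
4747.9 T = 344740 − 25593 = 319147
T ≈ 67.22 °C (positive, so assuming full melt was valid).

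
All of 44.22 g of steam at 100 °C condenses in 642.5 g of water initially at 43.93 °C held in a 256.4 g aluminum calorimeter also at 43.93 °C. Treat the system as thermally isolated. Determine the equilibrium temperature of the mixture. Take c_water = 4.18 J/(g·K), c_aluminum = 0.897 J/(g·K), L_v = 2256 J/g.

T_f ≈ 79.4 °C

Heat gained plus heat lost sum to zero:
latent heat released on condensation: 44.22×2256 = 99760
  condensed water 100 °C→T: 184.84(T − 100)
  original water: 2685.6(T − 43.93)
  aluminum cup: 256.4×0.897×(T − 43.93) = 229.99(T − 43.93)
3100.5 T = 99760 + 18484 + 128084 = 246328
T ≈ 79.45 °C, under the boiling point, so the assumption holds.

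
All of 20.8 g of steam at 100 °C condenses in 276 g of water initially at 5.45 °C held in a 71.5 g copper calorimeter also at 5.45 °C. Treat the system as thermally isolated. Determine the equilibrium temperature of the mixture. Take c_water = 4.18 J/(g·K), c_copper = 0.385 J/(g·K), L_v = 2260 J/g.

Setting the total heat transfer to zero:
steam→water at 100 °C releases m L_v = 20.8·2260 = 47008
  condensed water 100 °C→T: 86.94(T − 100)
  original water: 1153.7(T − 5.45)
  copper cup: 71.5·0.385·(T − 5.45) = 27.53(T − 5.45)
1268.2 T = 47008 + 8694.4 + 6437.6 = 62140
T ≈ 49.00 °C (< 100 °C, so full condensation is consistent).

T_f ≈ 49.0 °C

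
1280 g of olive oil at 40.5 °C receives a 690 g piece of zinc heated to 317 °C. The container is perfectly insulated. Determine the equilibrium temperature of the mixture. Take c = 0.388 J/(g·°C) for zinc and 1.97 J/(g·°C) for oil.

T_f ≈ 67.0 °C

Heat lost by the zinc equals heat gained by the oil:
690·0.388·(317 − T) = 1280·1.97·(T − 40.5)
267.72(317 − T) = 2521.6(T − 40.5)
2789.3 T = 186992  ⇒  T ≈ 67.04 °C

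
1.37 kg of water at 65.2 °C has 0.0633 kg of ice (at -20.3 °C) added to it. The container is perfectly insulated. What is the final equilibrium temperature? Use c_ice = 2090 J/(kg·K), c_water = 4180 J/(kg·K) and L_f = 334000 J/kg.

Net heat exchanged in the isolated system is zero:
warm ice to 0 °C: 0.0633×2090×(0 − (-20.3)) = 2685.6; melt ice: 0.0633×334000 = 21142; warm the meltwater: 264.59 T; water: 5726.6(T − 65.2)
5991.2 T = 373374 − 23828 = 349546
T ≈ 58.34 °C (positive, so assuming full melt was valid).

T_f ≈ 58.3 °C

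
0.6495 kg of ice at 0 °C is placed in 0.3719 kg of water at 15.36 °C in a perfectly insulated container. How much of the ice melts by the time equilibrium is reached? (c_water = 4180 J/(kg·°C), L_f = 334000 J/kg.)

m_melted ≈ 0.0715 kg

Water can give up m c ΔT = 0.3719×4180×15.36 = 23878 J before reaching 0 °C.
Fully melting the ice requires m_ice L_f = 0.6495×334000 = 216933 J.
Since 23878 < 216933 J, not all the ice melts; equilibrium is at 0 °C.
m_melted×334000 = 23878  ⇒  m_melted ≈ 0.07149 kg.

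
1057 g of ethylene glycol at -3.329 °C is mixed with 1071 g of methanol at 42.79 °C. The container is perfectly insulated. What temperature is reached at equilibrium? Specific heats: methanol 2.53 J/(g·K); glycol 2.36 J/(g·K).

T_f ≈ 20.7 °C

Conservation of energy gives ΣQ = 0:
1071×2.53×(T − 42.79) + 1057×2.36×(T − (-3.329)) = 0
2709.6(T − 42.79) + 2494.5(T − (-3.329)) = 0
(2709.6 + 2494.5) T = 2709.6×42.79 + 2494.5×(-3.329)
T = 107641 / 5204.1 = 20.7 °C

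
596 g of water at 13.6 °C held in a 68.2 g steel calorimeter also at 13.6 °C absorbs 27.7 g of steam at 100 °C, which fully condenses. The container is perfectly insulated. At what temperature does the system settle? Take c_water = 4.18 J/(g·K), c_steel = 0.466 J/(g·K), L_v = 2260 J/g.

T_f ≈ 41.1 °C

Sum of m c ΔT and latent-heat terms is zero:
steam→water at 100 °C releases m L_v = 27.7·2260 = 62602; condensate cools 100→T: 27.7·4.18·(T − 100) = 115.79(T − 100); original water: 2491.3(T − 13.6); steel cup: 68.2·0.466·(T − 13.6) = 31.78(T − 13.6)
2638.8 T = 62602 + 11579 + 34314 = 108494
T ≈ 41.11 °C — below 100 °C, confirming all the steam condensed.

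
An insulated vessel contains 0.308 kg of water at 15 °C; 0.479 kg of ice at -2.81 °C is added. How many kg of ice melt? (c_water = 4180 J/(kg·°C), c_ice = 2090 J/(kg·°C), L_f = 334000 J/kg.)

m_melted ≈ 0.0494 kg

Heat available from the water dropping to 0 °C: 0.308×4180×15 = 19312 J.
Warming the ice to 0 °C takes 0.479×2090×2.81 = 2813.1 J, leaving 16498 J for melting.
Melting all 0.479 kg of ice would need 0.479×334000 = 159986 J.
16498 J < 159986 J, so only part of the ice melts and the system sits at 0 °C.
m_melt = 16498 / L_f = 0.0494 kg.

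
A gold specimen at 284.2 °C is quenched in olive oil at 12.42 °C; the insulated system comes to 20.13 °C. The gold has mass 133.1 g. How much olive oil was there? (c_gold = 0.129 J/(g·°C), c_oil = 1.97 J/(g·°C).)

m ≈ 299 g

Heat lost by the gold = heat gained by the oil:
133.1·0.129·(284.2 − 20.13) = m·1.97·(20.13 − 12.42)
15.19 m = 4534.1  ⇒  m ≈ 298.5 g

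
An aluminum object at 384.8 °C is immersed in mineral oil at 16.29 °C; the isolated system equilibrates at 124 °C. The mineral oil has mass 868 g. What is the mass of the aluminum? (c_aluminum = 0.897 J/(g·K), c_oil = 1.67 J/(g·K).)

Net heat exchanged in the isolated system is zero:
m×0.897×(124 − 384.8) + 868×1.67×(124 − 16.29) = 0
-233.94 m = -156132
m = -156132/-233.94 ≈ 667.4 g

m ≈ 667 g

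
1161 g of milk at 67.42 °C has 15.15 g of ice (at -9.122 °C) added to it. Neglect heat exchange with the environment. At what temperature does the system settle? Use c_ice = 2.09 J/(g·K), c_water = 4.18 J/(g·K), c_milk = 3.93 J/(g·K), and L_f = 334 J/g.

T_f ≈ 65.3 °C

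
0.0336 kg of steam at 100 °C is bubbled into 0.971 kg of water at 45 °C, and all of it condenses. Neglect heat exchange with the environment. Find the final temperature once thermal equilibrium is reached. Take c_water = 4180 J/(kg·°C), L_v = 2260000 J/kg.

Energy conservation, ΣQ = 0:
steam→water at 100 °C releases m L_v = 0.0336·2260000 = 75936
  condensate cools 100→T: 0.0336·4180·(T − 100) = 140.45(T − 100)
  water warms: 0.971·4180·(T − 45) = 4058.8(T − 45)
4199.2 T = 75936 + 14045 + 182645 = 272626
T ≈ 64.92 °C, under the boiling point, so the assumption holds.

T_f ≈ 64.9 °C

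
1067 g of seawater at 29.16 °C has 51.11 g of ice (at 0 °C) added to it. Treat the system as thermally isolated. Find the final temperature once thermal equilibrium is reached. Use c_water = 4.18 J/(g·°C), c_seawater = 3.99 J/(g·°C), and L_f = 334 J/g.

Energy balance with sensible and latent terms:
fusion: m_ice L_f = 51.11×334 = 17071; warm the meltwater: 213.64 T; seawater cools: 1067×3.99×(T − 29.16) = 4257.3(T − 29.16)
4471 T = 124144 − 17071 = 107073
T ≈ 23.95 °C — above 0 °C, consistent with complete melting.

T_f ≈ 23.9 °C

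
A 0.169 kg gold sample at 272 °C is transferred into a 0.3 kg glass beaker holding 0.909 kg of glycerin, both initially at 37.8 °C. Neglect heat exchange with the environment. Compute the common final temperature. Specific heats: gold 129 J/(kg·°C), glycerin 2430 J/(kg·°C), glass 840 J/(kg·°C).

Net heat exchanged in the isolated system is zero:
0.169*129*(T − 272) + 0.909*2430*(T − 37.8) + 0.3*840*(T − 37.8) = 0
21.8(T − 272) + 2208.9(T − 37.8) + 252(T − 37.8) = 0
2482.7 T = 98951
T = 98951/2482.7 ≈ 39.86 °C

T_f ≈ 39.9 °C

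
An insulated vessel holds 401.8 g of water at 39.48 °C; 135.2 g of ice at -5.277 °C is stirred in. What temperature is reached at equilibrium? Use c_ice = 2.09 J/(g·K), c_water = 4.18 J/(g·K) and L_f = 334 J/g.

T_f ≈ 8.8 °C

Taking heat into each body as positive, Σ m c ΔT = 0:
warm ice to 0 °C: 135.2·2.09·(0 − (-5.277)) = 1491.1
  fusion: m_ice L_f = 135.2·334 = 45157
  meltwater 0→T: 135.2·4.18·T = 565.14 T
  water cools: 401.8·4.18·(T − 39.48) = 1679.5(T − 39.48)
2244.7 T = 66308 − 46648 = 19660
T ≈ 8.76 °C (positive, so assuming full melt was valid).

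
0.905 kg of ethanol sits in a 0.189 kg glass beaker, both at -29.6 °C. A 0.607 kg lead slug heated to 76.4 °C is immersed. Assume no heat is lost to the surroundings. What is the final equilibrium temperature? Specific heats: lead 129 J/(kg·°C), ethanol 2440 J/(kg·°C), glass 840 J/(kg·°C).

Conservation of energy gives ΣQ = 0:
0.607*129*(T − 76.4) + 0.905*2440*(T − (-29.6)) + 0.189*840*(T − (-29.6)) = 0
78.3(T − 76.4) + 2208.2(T − (-29.6)) + 158.76(T − (-29.6)) = 0
2445.3 T = -64080
T = -64080 / 2445.3 = -26.2 °C

T_f ≈ -26.2 °C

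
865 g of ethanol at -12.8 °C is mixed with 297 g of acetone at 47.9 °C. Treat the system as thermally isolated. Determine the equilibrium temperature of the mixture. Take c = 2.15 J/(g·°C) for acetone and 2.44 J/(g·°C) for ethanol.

With ΣQ=0 the equilibrium temperature is the m·c-weighted mean:
T_f = (638.55×47.9 + 2110.6×(-12.8)) / (638.55 + 2110.6)
    = 3570.9 / 2749.1 ≈ 1.30 °C

T_f ≈ 1.3 °C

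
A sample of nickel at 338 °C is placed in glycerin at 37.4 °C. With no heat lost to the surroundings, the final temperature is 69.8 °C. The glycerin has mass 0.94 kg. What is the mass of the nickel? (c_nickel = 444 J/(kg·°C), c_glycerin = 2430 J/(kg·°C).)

Heat lost by the nickel = heat gained by the glycerin:
m×444×(338 − 69.8) = 0.94×2430×(69.8 − 37.4)
119081 m = 74008  ⇒  m ≈ 0.6215 kg

m ≈ 0.621 kg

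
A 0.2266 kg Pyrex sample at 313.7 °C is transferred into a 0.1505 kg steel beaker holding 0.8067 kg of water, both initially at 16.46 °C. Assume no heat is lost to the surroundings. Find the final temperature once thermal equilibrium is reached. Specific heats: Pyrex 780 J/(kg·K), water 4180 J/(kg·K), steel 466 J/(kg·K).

T_f ≈ 31.0 °C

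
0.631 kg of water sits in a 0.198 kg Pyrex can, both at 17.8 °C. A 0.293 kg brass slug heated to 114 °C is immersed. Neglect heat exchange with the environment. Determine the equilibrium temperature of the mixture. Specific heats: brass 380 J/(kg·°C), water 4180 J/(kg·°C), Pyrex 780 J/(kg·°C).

T_f ≈ 21.5 °C

Energy conservation, ΣQ = 0:
0.293·380·(T − 114) + 0.631·4180·(T − 17.8) + 0.198·780·(T − 17.8) = 0
111.34(T − 114) + 2637.6(T − 17.8) + 154.44(T − 17.8) = 0
(111.34 + 2637.6 + 154.44) T = 111.34·114 + 2637.6·17.8 + 154.44·17.8
T ≈ 21.49 °C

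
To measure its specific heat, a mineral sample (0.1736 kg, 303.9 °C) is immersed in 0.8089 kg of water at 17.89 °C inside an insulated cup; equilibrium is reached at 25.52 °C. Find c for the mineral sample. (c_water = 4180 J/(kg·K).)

c ≈ 534 J/(kg·K)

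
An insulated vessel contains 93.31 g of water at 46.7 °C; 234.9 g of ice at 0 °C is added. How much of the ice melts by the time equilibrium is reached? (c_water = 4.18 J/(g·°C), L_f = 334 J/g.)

Water can give up m c ΔT = 93.31·4.18·46.7 = 18215 J before reaching 0 °C.
To melt every bit of ice: 234.9·334 = 78457 J.
That's not enough to melt it all — equilibrium is at 0 °C with ice remaining.
Mass melted = 18215/334 ≈ 54.53 g.

m_melted ≈ 54.5 g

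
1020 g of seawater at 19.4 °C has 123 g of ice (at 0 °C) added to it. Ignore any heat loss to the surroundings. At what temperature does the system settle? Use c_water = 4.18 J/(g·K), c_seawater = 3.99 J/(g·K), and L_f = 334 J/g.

T_f ≈ 8.3 °C

Heat gained plus heat lost sum to zero:
fusion: m_ice L_f = 123×334 = 41082
  warm the meltwater: 514.14 T
  seawater: 4069.8(T − 19.4)
4583.9 T = 78954 − 41082 = 37872
T ≈ 8.26 °C (positive, so assuming full melt was valid).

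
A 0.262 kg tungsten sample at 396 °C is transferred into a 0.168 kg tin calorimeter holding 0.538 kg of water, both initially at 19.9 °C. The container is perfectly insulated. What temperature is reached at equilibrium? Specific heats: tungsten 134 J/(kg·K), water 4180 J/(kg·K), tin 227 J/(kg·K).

T_f ≈ 25.6 °C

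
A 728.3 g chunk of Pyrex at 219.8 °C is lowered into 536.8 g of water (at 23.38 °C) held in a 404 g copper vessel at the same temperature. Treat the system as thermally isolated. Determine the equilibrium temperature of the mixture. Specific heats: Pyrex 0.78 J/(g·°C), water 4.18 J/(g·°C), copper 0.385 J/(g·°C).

T_f ≈ 61.0 °C

Net heat exchanged in the isolated system is zero:
728.3*0.78*(T − 219.8) + 536.8*4.18*(T − 23.38) + 404*0.385*(T − 23.38) = 0
568.07(T − 219.8) + 2243.8(T − 23.38) + 155.54(T − 23.38) = 0
2967.4 T = 180960
T = 180960 / 2967.4 = 61 °C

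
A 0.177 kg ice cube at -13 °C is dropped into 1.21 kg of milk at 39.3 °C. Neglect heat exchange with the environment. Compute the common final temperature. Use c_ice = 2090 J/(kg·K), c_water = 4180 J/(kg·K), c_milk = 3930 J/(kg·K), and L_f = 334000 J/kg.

Conservation of energy gives ΣQ = 0:
warm ice to 0 °C: 0.177·2090·(0 − (-13)) = 4809.1
  melt ice: 0.177·334000 = 59118
  warm the meltwater: 739.86 T
  milk cools: 1.21·3930·(T − 39.3) = 4755.3(T − 39.3)
5495.2 T = 186883 − 63927 = 122956
T ≈ 22.38 °C. Since T > 0 °C, the all-ice-melts assumption holds.

T_f ≈ 22.4 °C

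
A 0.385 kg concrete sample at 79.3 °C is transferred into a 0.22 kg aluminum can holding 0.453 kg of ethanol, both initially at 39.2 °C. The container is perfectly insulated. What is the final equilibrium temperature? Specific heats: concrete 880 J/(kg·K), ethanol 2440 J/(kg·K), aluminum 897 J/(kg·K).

Let T be the final temperature. ΣQ_i = 0:
0.385*880*(T − 79.3) + 0.453*2440*(T − 39.2) + 0.22*897*(T − 39.2) = 0
338.8(T − 79.3) + 1105.3(T − 39.2) + 197.34(T − 39.2) = 0
1641.5 T = 77931
T = 77931 / 1641.5 = 47.5 °C

T_f ≈ 47.5 °C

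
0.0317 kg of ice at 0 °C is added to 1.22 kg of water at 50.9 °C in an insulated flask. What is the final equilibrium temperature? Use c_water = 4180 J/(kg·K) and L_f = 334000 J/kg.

T_f ≈ 47.6 °C

Taking heat into each body as positive, Σ m c ΔT = 0:
melt ice: 0.0317×334000 = 10588; warm the meltwater: 132.51 T; water: 5099.6(T − 50.9)
5232.1 T = 259570 − 10588 = 248982
T ≈ 47.59 °C — above 0 °C, consistent with complete melting.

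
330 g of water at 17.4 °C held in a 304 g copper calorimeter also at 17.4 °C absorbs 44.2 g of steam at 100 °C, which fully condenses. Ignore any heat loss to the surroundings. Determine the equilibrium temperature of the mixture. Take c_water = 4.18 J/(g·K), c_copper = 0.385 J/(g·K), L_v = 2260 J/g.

Net heat exchanged in the isolated system is zero:
condense steam: −44.2·2260 = −99892; condensed water 100 °C→T: 184.76(T − 100); original water: 1379.4(T − 17.4); copper cup: 304·0.385·(T − 17.4) = 117.04(T − 17.4)
1681.2 T = 99892 + 18476 + 26038 = 144406
T ≈ 85.89 °C (< 100 °C, so full condensation is consistent).

T_f ≈ 85.9 °C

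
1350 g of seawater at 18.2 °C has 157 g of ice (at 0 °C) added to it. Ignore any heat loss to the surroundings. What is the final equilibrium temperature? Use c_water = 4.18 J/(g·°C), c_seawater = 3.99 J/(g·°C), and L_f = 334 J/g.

T_f ≈ 7.5 °C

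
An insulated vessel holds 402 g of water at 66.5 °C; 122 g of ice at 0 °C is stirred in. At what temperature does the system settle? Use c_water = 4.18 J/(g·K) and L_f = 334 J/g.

T_f ≈ 32.4 °C

Sum of m c ΔT and latent-heat terms is zero:
fusion: m_ice L_f = 122×334 = 40748
  warm the meltwater: 509.96 T
  water cools: 402×4.18×(T − 66.5) = 1680.4(T − 66.5)
2190.3 T = 111744 − 40748 = 70996
T ≈ 32.41 °C (positive, so assuming full melt was valid).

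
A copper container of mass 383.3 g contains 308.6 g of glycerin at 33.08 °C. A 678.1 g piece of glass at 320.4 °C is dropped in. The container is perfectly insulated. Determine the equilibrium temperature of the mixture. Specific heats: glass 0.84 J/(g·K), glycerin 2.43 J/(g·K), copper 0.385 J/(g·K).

T_f ≈ 144.6 °C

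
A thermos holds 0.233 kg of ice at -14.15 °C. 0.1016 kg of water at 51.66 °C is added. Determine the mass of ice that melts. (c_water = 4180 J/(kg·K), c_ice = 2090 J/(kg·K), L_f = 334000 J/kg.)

m_melted ≈ 0.0451 kg

Water can give up m c ΔT = 0.1016·4180·51.66 = 21939 J before reaching 0 °C.
Warming the ice to 0 °C takes 0.233·2090·14.15 = 6890.6 J, leaving 15049 J for melting.
To melt every bit of ice: 0.233·334000 = 77822 J.
That's not enough to melt it all — equilibrium is at 0 °C with ice remaining.
m_melt = 15049 / L_f = 0.04506 kg.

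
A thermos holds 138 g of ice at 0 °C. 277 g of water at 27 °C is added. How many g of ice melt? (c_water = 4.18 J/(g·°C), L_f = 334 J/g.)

Cooling the water to 0 °C releases 277·4.18·27 = 31262 J.
Melting all 138 g of ice would need 138·334 = 46092 J.
31262 J < 46092 J, so only part of the ice melts and the system sits at 0 °C.
m_melted·334 = 31262  ⇒  m_melted ≈ 93.6 g.

m_melted ≈ 93.6 g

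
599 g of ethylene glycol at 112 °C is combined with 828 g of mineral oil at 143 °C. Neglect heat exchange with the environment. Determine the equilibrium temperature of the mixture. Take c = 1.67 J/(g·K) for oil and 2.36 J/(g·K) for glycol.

T_f ≈ 127.3 °C

Heat lost by the oil equals heat gained by the glycol:
828·1.67·(143 − T) = 599·2.36·(T − 112)
1382.8(143 − T) = 1413.6(T − 112)
2796.4 T = 356062  ⇒  T ≈ 127.33 °C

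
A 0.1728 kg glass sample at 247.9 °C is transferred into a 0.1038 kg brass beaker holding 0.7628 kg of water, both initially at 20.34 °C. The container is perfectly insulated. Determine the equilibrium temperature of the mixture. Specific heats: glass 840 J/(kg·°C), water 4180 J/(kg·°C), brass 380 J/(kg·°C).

With ΣQ=0 the equilibrium temperature is the m·c-weighted mean:
T_f = (145.15*247.9 + 3188.5*20.34 + 39.44*20.34) / (145.15 + 3188.5 + 39.44)
    = 101640 / 3373.1 ≈ 30.13 °C

T_f ≈ 30.1 °C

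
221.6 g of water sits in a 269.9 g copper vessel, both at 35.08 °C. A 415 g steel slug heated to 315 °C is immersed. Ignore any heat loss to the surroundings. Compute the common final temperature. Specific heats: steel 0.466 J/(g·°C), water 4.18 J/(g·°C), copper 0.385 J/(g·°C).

Taking heat into each body as positive, Σ m c ΔT = 0:
415×0.466×(T − 315) + 221.6×4.18×(T − 35.08) + 269.9×0.385×(T − 35.08) = 0
193.39(T − 315) + 926.29(T − 35.08) + 103.91(T − 35.08) = 0
(193.39 + 926.29 + 103.91) T = 193.39×315 + 926.29×35.08 + 103.91×35.08
T ≈ 79.32 °C

T_f ≈ 79.3 °C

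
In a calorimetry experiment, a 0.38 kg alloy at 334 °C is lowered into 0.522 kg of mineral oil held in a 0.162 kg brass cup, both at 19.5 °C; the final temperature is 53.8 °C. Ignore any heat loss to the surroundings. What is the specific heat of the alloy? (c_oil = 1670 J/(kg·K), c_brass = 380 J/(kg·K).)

c ≈ 301 J/(kg·K)

Heat gained plus heat lost sum to zero:
0.38×c×(53.8 − 334) + 0.522×1670×(53.8 − 19.5) + 0.162×380×(53.8 − 19.5) = 0
-106.48 c = -32012
c = -32012/-106.48 ≈ 300.7 J/(kg·K)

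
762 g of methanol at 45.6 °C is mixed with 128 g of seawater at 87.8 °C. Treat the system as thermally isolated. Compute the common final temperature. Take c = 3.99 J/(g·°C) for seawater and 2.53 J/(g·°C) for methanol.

T_f ≈ 54.4 °C

T_f is the heat-capacity-weighted average of the initial temperatures:
T_f = (510.72*87.8 + 1927.9*45.6) / (510.72 + 1927.9)
    = 132752 / 2438.6 ≈ 54.44 °C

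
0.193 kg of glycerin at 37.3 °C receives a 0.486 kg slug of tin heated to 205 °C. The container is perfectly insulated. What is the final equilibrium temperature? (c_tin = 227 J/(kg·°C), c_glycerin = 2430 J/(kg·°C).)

T_f is the heat-capacity-weighted average of the initial temperatures:
T_f = (110.32×205 + 468.99×37.3) / (110.32 + 468.99)
    = 40109 / 579.31 ≈ 69.24 °C

T_f ≈ 69.2 °C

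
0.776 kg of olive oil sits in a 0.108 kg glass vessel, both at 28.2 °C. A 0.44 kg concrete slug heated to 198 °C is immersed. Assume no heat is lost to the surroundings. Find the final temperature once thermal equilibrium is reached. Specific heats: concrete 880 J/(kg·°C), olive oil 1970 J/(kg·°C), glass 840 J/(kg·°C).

T_f = Σ m_i c_i T_i / Σ m_i c_i:
T_f = (387.2·198 + 1528.7·28.2 + 90.72·28.2) / (387.2 + 1528.7 + 90.72)
    = 122334 / 2006.6 ≈ 60.96 °C

T_f ≈ 61.0 °C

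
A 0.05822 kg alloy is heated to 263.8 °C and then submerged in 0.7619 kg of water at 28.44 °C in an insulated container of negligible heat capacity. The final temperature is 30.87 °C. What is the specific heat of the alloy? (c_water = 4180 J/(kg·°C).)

c ≈ 571 J/(kg·°C)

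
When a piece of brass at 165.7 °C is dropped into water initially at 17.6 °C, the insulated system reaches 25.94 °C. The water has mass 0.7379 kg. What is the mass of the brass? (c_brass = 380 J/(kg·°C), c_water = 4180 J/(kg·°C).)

m ≈ 0.484 kg

Heat lost by the brass = heat gained by the water:
m·380·(165.7 − 25.94) = 0.7379·4180·(25.94 − 17.6)
53109 m = 25724  ⇒  m ≈ 0.4844 kg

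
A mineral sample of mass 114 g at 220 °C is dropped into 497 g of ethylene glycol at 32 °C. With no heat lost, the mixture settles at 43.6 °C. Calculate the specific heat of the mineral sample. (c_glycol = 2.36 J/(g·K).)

Heat lost by the mineral sample = heat gained by the glycol:
114×c×(220 − 43.6) = 497×2.36×(43.6 − 32)
20110 c = 13606  ⇒  c ≈ 0.6766 J/(g·K)

c ≈ 0.677 J/(g·K)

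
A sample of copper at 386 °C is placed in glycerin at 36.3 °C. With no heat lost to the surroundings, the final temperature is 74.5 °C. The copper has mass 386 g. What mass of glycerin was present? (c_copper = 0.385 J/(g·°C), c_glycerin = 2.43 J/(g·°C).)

m ≈ 499 g

Let T be the final temperature. ΣQ_i = 0:
386×0.385×(74.5 − 386) + m×2.43×(74.5 − 36.3) = 0
92.83 m = 46292
m = 46292/92.83 ≈ 498.7 g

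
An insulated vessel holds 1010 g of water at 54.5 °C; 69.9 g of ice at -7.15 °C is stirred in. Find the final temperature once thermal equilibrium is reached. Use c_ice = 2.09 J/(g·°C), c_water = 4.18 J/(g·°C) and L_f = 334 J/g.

T_f ≈ 45.6 °C

Setting the total heat transfer to zero:
ice -7.15→0 °C: 69.9×2.09×7.15 = 1044.6
  fusion: m_ice L_f = 69.9×334 = 23347
  warm the meltwater: 292.18 T
  water cools: 1010×4.18×(T − 54.5) = 4221.8(T − 54.5)
4514 T = 230088 − 24391 = 205697
T ≈ 45.57 °C. Since T > 0 °C, the all-ice-melts assumption holds.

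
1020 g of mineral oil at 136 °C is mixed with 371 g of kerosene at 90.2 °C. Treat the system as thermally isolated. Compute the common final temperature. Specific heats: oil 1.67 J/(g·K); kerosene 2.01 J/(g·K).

|Q_oil| = |Q_kerosene|:
1020*1.67*(136 − T) = 371*2.01*(T − 90.2)
1703.4(136 − T) = 745.71(T − 90.2)
2449.1 T = 298925  ⇒  T ≈ 122.05 °C

T_f ≈ 122.1 °C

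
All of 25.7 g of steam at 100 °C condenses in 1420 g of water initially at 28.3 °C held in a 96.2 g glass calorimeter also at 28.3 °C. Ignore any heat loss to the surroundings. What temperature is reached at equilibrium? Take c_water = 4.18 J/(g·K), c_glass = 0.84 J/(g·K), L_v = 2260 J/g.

T_f ≈ 39.0 °C

Taking heat into each body as positive, Σ m c ΔT = 0:
latent heat released on condensation: 25.7×2260 = 58082
  condensate cools 100→T: 25.7×4.18×(T − 100) = 107.43(T − 100)
  original water: 5935.6(T − 28.3)
  glass cup: 96.2×0.84×(T − 28.3) = 80.81(T − 28.3)
6123.8 T = 58082 + 10743 + 170264 = 239089
T ≈ 39.04 °C, under the boiling point, so the assumption holds.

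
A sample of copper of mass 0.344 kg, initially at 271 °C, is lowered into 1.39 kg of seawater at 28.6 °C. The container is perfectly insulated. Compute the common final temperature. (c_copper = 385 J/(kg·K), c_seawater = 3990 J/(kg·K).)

T_f ≈ 34.3 °C

Setting the total heat transfer to zero:
0.344×385×(T − 271) + 1.39×3990×(T − 28.6) = 0
132.44(T − 271) + 5546.1(T − 28.6) = 0
5678.5 T = 194510
T = 194510/5678.5 ≈ 34.25 °C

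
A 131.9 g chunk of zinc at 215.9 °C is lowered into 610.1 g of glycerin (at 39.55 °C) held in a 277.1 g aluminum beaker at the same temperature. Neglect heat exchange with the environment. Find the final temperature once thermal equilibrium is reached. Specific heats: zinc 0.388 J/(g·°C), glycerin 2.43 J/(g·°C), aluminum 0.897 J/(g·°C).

Net heat exchanged in the isolated system is zero:
131.9*0.388*(T − 215.9) + 610.1*2.43*(T − 39.55) + 277.1*0.897*(T − 39.55) = 0
51.18(T − 215.9) + 1482.5(T − 39.55) + 248.56(T − 39.55) = 0
(51.18 + 1482.5 + 248.56) T = 51.18*215.9 + 1482.5*39.55 + 248.56*39.55
T ≈ 44.61 °C

T_f ≈ 44.6 °C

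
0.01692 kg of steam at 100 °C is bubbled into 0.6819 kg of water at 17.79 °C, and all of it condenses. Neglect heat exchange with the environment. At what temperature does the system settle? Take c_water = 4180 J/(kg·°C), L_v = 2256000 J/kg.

T_f ≈ 32.8 °C

Taking heat into each body as positive, Σ m c ΔT = 0:
steam→water at 100 °C releases m L_v = 0.01692×2256000 = 38172
  condensate cools 100→T: 0.01692×4180×(T − 100) = 70.73(T − 100)
  water warms: 0.6819×4180×(T − 17.79) = 2850.3(T − 17.79)
2921.1 T = 38172 + 7072.6 + 50708 = 95952
T ≈ 32.85 °C (< 100 °C, so full condensation is consistent).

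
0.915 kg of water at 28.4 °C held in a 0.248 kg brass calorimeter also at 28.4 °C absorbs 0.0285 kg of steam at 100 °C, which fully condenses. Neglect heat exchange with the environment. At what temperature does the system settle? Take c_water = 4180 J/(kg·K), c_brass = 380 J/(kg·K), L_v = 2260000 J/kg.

T_f ≈ 46.5 °C

Let T be the final temperature. ΣQ_i = 0:
condense steam: −0.0285×2260000 = −64410; condensate cools 100→T: 0.0285×4180×(T − 100) = 119.13(T − 100); water warms: 0.915×4180×(T − 28.4) = 3824.7(T − 28.4); brass cup: 0.248×380×(T − 28.4) = 94.24(T − 28.4)
4038.1 T = 64410 + 11913 + 111298 = 187621
T ≈ 46.46 °C — below 100 °C, confirming all the steam condensed.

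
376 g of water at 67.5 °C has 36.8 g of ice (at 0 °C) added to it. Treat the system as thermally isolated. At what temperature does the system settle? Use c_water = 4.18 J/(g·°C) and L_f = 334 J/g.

T_f ≈ 54.4 °C

Taking heat into each body as positive, Σ m c ΔT = 0:
latent heat to melt: 36.8×334 = 12291; warm the meltwater: 153.82 T; water cools: 376×4.18×(T − 67.5) = 1571.7(T − 67.5)
1725.5 T = 106088 − 12291 = 93797
T ≈ 54.36 °C (positive, so assuming full melt was valid).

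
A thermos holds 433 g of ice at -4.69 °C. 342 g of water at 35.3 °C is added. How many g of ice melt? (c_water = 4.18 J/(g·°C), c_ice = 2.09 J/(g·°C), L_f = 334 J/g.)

Heat available from the water dropping to 0 °C: 342·4.18·35.3 = 50463 J.
Of that, 433·2.09·4.69 = 4244.3 J goes to bring the ice to 0 °C, leaving 46219 J.
To melt every bit of ice: 433·334 = 144622 J.
Since 46219 < 144622 J, not all the ice melts; equilibrium is at 0 °C.
Mass melted = 46219/334 ≈ 138.4 g.

m_melted ≈ 138 g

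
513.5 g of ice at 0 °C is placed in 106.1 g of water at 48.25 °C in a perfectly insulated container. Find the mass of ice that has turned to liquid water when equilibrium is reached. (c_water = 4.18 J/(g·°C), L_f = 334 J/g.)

Cooling the water to 0 °C releases 106.1·4.18·48.25 = 21399 J.
To melt every bit of ice: 513.5·334 = 171509 J.
Since 21399 < 171509 J, not all the ice melts; equilibrium is at 0 °C.
m_melted·334 = 21399  ⇒  m_melted ≈ 64.07 g.

m_melted ≈ 64.1 g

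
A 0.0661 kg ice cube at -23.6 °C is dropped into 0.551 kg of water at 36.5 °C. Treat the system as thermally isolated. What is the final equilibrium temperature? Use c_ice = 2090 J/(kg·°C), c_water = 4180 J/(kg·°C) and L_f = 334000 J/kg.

Sum of m c ΔT and latent-heat terms is zero:
warm ice to 0 °C: 0.0661×2090×(0 − (-23.6)) = 3260.3
  melt ice: 0.0661×334000 = 22077
  warm the meltwater: 276.3 T
  water: 2303.2(T − 36.5)
2579.5 T = 84066 − 25338 = 58728
T ≈ 22.77 °C — above 0 °C, consistent with complete melting.

T_f ≈ 22.8 °C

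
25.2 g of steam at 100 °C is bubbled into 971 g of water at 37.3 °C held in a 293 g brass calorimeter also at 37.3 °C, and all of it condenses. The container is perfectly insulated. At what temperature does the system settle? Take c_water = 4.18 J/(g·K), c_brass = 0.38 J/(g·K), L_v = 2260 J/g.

Energy conservation, ΣQ = 0:
steam→water at 100 °C releases m L_v = 25.2·2260 = 56952
  condensate cools 100→T: 25.2·4.18·(T − 100) = 105.34(T − 100)
  original water: 4058.8(T − 37.3)
  brass cup: 293·0.38·(T − 37.3) = 111.34(T − 37.3)
4275.5 T = 56952 + 10534 + 155545 = 223031
T ≈ 52.17 °C (< 100 °C, so full condensation is consistent).

T_f ≈ 52.2 °C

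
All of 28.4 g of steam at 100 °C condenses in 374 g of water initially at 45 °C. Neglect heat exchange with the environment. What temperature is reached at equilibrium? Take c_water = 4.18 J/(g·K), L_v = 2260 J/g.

T_f ≈ 87.0 °C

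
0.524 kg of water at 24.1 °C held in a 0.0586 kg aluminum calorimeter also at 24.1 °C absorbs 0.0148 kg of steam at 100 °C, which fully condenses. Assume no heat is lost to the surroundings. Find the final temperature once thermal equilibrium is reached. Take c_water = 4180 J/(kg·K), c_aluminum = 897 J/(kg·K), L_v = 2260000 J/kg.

Let T be the final temperature. ΣQ_i = 0:
latent heat released on condensation: 0.0148×2260000 = 33448
  condensate cools 100→T: 0.0148×4180×(T − 100) = 61.86(T − 100)
  water warms: 0.524×4180×(T − 24.1) = 2190.3(T − 24.1)
  cup: 52.56(T − 24.1)
2304.7 T = 33448 + 6186.4 + 54054 = 93688
T ≈ 40.65 °C (< 100 °C, so full condensation is consistent).

T_f ≈ 40.6 °C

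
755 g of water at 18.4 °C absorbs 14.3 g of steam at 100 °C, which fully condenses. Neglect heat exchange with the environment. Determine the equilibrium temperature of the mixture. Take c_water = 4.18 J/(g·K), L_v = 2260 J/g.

Heat gained plus heat lost sum to zero:
condense steam: −14.3·2260 = −32318; condensed water 100 °C→T: 59.77(T − 100); water warms: 755·4.18·(T − 18.4) = 3155.9(T − 18.4)
3215.7 T = 32318 + 5977.4 + 58069 = 96364
T ≈ 29.97 °C — below 100 °C, confirming all the steam condensed.

T_f ≈ 30.0 °C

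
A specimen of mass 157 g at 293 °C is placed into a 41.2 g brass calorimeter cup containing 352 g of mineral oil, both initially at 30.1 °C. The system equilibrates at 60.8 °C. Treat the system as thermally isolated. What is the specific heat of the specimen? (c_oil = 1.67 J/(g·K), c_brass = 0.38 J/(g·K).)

c ≈ 0.508 J/(g·K)

Setting the total heat transfer to zero:
157·c·(60.8 − 293) + 352·1.67·(60.8 − 30.1) + 41.2·0.38·(60.8 − 30.1) = 0
-36455 c = -18527
c = -18527/-36455 ≈ 0.5082 J/(g·K)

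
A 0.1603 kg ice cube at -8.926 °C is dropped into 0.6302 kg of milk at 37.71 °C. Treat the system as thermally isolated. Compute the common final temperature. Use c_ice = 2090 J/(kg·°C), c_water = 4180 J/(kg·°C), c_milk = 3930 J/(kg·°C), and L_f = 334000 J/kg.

Taking heat into each body as positive, Σ m c ΔT = 0:
warm ice to 0 °C: 0.1603×2090×(0 − (-8.926)) = 2990.5
  latent heat to melt: 0.1603×334000 = 53540
  warm the meltwater: 670.05 T
  milk cools: 0.6302×3930×(T − 37.71) = 2476.7(T − 37.71)
3146.7 T = 93396 − 56531 = 36865
T ≈ 11.72 °C (positive, so assuming full melt was valid).

T_f ≈ 11.7 °C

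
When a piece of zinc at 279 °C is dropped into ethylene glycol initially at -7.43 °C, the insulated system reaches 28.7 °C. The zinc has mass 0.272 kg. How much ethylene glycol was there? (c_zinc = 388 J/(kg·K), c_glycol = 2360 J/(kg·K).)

m ≈ 0.31 kg

Net heat exchanged in the isolated system is zero:
0.272×388×(28.7 − 279) + m×2360×(28.7 − (-7.43)) = 0
85267 m = 26416
m = 26416/85267 ≈ 0.3098 kg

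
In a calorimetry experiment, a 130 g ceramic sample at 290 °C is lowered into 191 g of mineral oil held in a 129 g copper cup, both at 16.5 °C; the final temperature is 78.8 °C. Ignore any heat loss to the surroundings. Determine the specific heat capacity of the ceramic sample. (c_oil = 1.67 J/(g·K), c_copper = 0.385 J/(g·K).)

c ≈ 0.836 J/(g·K)

Taking heat into each body as positive, Σ m c ΔT = 0:
130·c·(78.8 − 290) + 191·1.67·(78.8 − 16.5) + 129·0.385·(78.8 − 16.5) = 0
-27456 c = -22966
c = -22966/-27456 ≈ 0.8365 J/(g·K)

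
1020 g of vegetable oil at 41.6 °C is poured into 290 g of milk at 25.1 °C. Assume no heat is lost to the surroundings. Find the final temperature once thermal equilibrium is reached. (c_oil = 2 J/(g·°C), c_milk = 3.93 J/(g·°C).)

Energy conservation, ΣQ = 0:
1020·2·(T − 41.6) + 290·3.93·(T − 25.1) = 0
(2040 + 1139.7) T = 2040·41.6 + 1139.7·25.1
T = 113470/3179.7 ≈ 35.69 °C

T_f ≈ 35.7 °C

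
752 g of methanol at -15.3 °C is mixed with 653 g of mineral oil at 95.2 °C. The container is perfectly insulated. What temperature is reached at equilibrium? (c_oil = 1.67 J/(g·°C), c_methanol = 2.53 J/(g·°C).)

T_f ≈ 25.0 °C

Set heat shed by the hot body equal to heat absorbed by the cold body:
653×1.67×(95.2 − T) = 752×2.53×(T − (-15.3))
1090.5(95.2 − T) = 1902.6(T − (-15.3))
2993.1 T = 74707  ⇒  T ≈ 24.96 °C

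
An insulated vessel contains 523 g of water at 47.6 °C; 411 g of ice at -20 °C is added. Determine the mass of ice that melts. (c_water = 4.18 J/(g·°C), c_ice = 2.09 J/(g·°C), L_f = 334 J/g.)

Cooling the water to 0 °C releases 523×4.18×47.6 = 104060 J.
Of that, 411×2.09×20 = 17180 J goes to bring the ice to 0 °C, leaving 86880 J.
Fully melting the ice requires m_ice L_f = 411×334 = 137274 J.
86880 J < 137274 J, so only part of the ice melts and the system sits at 0 °C.
Mass melted = 86880/334 ≈ 260.1 g.

m_melted ≈ 260 g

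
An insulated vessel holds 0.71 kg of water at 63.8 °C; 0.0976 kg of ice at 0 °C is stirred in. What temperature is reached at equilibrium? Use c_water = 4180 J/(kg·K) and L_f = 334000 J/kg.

T_f ≈ 46.4 °C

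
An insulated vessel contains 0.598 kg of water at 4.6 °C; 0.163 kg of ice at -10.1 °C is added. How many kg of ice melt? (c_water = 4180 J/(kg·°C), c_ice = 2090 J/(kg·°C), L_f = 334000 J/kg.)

Water can give up m c ΔT = 0.598·4180·4.6 = 11498 J before reaching 0 °C.
Warming the ice to 0 °C takes 0.163·2090·10.1 = 3440.8 J, leaving 8057.6 J for melting.
Melting all 0.163 kg of ice would need 0.163·334000 = 54442 J.
That's not enough to melt it all — equilibrium is at 0 °C with ice remaining.
Mass melted = 8057.6/334000 ≈ 0.02412 kg.

m_melted ≈ 0.0241 kg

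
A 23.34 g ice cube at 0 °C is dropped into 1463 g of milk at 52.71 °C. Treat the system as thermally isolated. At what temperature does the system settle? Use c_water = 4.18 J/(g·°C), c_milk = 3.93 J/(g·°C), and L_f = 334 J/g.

T_f ≈ 50.5 °C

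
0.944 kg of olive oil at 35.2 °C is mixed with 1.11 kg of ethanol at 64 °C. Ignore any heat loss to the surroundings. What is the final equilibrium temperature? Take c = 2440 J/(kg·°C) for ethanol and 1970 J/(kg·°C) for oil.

T_f ≈ 52.3 °C

Taking heat into each body as positive, Σ m c ΔT = 0:
1.11*2440*(T − 64) + 0.944*1970*(T − 35.2) = 0
(2708.4 + 1859.7) T = 2708.4*64 + 1859.7*35.2
T = 238798 / 4568.1 = 52.3 °C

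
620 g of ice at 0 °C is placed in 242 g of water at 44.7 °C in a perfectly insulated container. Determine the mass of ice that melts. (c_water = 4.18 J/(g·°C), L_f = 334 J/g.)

Water can give up m c ΔT = 242×4.18×44.7 = 45217 J before reaching 0 °C.
Melting all 620 g of ice would need 620×334 = 207080 J.
45217 J < 207080 J, so only part of the ice melts and the system sits at 0 °C.
m_melt = 45217 / L_f = 135.4 g.

m_melted ≈ 135 g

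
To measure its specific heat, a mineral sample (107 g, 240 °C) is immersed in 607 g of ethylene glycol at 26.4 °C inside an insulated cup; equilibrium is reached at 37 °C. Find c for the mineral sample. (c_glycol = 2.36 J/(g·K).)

c ≈ 0.699 J/(g·K)

Heat lost by the mineral sample = heat gained by the glycol:
107·c·(240 − 37) = 607·2.36·(37 − 26.4)
21721 c = 15185  ⇒  c ≈ 0.6991 J/(g·K)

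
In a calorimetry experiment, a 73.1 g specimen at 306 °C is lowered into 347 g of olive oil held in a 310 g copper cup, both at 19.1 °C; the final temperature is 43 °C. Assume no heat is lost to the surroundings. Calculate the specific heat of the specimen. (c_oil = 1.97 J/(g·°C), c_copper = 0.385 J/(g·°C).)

Conservation of energy gives ΣQ = 0:
73.1×c×(43 − 306) + 347×1.97×(43 − 19.1) + 310×0.385×(43 − 19.1) = 0
-19225 c = -19190
c = -19190/-19225 ≈ 0.9982 J/(g·°C)

c ≈ 0.998 J/(g·°C)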